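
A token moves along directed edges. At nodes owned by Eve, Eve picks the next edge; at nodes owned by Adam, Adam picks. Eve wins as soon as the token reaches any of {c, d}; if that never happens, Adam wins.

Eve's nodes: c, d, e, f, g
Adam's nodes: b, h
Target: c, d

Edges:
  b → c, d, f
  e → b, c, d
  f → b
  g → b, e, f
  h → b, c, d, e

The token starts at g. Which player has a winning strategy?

Eve

A0 = {c, d}
A1: add {e} — e (Eve) has e→c.
A2: add {g} — g (Eve) has g→e.
A3 = A2; e.g. b (Adam) can still go to f. Fixed point.
g ∈ A2, so Eve can force the target.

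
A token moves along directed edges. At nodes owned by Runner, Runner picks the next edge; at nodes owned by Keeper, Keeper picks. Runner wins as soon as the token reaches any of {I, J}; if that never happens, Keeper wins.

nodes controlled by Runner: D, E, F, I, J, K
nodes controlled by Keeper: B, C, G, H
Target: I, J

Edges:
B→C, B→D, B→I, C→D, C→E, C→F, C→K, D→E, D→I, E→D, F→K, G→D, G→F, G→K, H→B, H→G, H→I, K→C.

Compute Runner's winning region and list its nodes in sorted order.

D, E, I, J

A0 = {I, J}
A1: add {D} — D (Runner) has D→I.
A2: add {E} — E (Runner) has E→D.
A3 = A2; e.g. B (Keeper) can still go to C. Fixed point.
Runner's winning region = {D, E, I, J}.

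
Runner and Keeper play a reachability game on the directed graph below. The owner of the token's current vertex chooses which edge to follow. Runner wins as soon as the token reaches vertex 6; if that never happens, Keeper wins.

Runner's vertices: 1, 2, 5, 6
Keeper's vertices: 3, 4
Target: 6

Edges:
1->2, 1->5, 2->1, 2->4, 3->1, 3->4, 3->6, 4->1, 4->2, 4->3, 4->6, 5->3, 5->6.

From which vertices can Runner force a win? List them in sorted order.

1, 2, 5, 6

A0 = {6}
A1: add {5} — 5 (Runner) has 5→6.
A2: add {1} — 1 (Runner) has 1→5.
A3: add {2} — 2 (Runner) has 2→1.
A4 = A3; e.g. 3 (Keeper) can still go to 4. Fixed point.
Runner's winning region = {1, 2, 5, 6}.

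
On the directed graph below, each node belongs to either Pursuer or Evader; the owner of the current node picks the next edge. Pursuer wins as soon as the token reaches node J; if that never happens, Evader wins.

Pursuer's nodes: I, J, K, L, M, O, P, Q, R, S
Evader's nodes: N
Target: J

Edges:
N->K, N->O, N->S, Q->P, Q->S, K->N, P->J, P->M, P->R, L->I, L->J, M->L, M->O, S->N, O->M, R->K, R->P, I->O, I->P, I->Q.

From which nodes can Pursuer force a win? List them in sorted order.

I, J, L, M, O, P, Q, R

A0 = {J}
A1: add {L, P} — L (Pursuer) has L→J; P (Pursuer) has P→J.
A2: add {I, M, Q, R} — I (Pursuer) has I→P; M (Pursuer) has M→L; Q (Pursuer) has Q→P; R (Pursuer) has R→P.
A3: add {O} — O (Pursuer) has O→M.
A4 = A3; e.g. K (Pursuer) has no edge into A3. Fixed point.
Pursuer's winning region = {I, J, L, M, O, P, Q, R}.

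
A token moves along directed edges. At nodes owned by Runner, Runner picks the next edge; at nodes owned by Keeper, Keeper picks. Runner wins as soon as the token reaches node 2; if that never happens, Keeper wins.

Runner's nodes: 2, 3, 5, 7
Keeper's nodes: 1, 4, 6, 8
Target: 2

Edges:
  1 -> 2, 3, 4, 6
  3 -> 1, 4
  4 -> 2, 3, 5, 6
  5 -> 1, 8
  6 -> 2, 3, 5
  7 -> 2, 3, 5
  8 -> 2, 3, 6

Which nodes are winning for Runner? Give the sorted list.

A0 = {2}
A1: add {7} — 7 (Runner) has 7→2.
A2 = A1; e.g. 1 (Keeper) can still go to 3. Fixed point.
Runner's winning region = {2, 7}.

2, 7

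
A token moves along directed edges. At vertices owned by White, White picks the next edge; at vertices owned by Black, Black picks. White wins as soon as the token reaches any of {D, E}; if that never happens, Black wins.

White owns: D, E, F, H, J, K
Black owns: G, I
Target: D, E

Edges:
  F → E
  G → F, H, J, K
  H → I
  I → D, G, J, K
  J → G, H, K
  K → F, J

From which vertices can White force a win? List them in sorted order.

A0 = {D, E}
A1: add {F} — F (White) has F→E.
A2: add {K} — K (White) has K→F.
A3: add {J} — J (White) has J→K.
A4 = A3; e.g. G (Black) can still go to H. Fixed point.
White's winning region = {D, E, F, J, K}.

D, E, F, J, K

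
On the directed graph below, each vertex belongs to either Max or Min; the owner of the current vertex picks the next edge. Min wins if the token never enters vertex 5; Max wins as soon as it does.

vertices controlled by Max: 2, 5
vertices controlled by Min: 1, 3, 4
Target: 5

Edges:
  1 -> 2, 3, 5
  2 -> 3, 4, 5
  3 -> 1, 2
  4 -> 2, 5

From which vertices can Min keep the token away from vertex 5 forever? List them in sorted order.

1, 3

A0 = {5}
A1: add {2} — 2 (Max) has 2→5.
A2: add {4} — 4 (Min): all of {2, 5} already in.
A3 = A2; e.g. 1 (Min) can still go to 3. Fixed point.
Max's attractor = {2, 4, 5}; Min avoids the target exactly from the complement.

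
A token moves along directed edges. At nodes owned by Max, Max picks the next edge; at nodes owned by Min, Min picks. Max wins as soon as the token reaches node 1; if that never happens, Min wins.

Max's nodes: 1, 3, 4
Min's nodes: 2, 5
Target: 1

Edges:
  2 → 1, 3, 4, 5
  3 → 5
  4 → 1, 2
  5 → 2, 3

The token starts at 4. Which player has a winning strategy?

A0 = {1}
A1: add {4} — 4 (Max) has 4→1.
A2 = A1; e.g. 2 (Min) can still go to 3. Fixed point.
4 ∈ A1, so Max can force the target.

Max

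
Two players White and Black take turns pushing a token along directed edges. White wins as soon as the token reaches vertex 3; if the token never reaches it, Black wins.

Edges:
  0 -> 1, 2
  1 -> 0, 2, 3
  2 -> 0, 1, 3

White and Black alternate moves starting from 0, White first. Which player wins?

Track states (vertex, player-to-move).
A0 = {(3,White), (3,Black)}
A1: add {(1,White), (2,White)}.
A2: add {(0,Black)}.
A3 = A2; e.g. (0,White) stays out. (0,White) never enters ⇒ Black avoids the target.

Black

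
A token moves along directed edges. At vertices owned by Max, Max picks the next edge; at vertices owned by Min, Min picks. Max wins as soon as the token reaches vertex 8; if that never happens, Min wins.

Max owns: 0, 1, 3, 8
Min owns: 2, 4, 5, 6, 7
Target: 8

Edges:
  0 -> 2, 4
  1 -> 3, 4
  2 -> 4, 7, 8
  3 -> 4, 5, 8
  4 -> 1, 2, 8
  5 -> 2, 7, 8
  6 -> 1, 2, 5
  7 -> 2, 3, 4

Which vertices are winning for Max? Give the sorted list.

A0 = {8}
A1: add {3} — 3 (Max) has 3→8.
A2: add {1} — 1 (Max) has 1→3.
A3 = A2; e.g. 0 (Max) has no edge into A2. Fixed point.
Max's winning region = {1, 3, 8}.

1, 3, 8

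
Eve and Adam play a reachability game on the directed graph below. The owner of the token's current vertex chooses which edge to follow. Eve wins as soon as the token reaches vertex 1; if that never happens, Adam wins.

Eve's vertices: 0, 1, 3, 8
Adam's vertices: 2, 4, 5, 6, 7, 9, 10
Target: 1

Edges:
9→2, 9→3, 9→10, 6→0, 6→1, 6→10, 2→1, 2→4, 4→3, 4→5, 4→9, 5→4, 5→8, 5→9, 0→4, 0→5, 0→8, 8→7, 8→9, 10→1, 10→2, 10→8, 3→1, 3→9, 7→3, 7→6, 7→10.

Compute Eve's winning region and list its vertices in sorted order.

1, 3

A0 = {1}
A1: add {3} — 3 (Eve) has 3→1.
A2 = A1; e.g. 0 (Eve) has no edge into A1. Fixed point.
Eve's winning region = {1, 3}.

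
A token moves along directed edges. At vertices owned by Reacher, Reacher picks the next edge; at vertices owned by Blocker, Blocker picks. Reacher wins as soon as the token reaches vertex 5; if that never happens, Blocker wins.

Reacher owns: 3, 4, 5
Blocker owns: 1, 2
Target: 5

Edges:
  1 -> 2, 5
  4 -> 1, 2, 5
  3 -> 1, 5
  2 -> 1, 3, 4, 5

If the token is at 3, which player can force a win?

A0 = {5}
A1: add {3, 4} — 3 (Reacher) has 3→5; 4 (Reacher) has 4→5.
A2 = A1; e.g. 1 (Blocker) can still go to 2. Fixed point.
3 ∈ A1, so Reacher can force the target.

Reacher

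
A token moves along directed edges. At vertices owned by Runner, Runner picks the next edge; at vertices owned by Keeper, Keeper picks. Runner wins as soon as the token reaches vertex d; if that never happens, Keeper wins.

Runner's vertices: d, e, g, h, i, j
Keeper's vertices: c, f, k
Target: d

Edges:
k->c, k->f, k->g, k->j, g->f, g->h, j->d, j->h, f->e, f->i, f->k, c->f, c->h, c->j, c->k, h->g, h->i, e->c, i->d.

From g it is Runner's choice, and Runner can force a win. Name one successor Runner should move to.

h

A0 = {d}
A1: add {i, j} — i (Runner) has i→d; j (Runner) has j→d.
A2: add {h} — h (Runner) has h→i.
A3: add {g} — g (Runner) has g→h.
A4 = A3; e.g. c (Keeper) can still go to f. Fixed point.
From g, successor h is in the attractor (rank 2); the other successor f is not.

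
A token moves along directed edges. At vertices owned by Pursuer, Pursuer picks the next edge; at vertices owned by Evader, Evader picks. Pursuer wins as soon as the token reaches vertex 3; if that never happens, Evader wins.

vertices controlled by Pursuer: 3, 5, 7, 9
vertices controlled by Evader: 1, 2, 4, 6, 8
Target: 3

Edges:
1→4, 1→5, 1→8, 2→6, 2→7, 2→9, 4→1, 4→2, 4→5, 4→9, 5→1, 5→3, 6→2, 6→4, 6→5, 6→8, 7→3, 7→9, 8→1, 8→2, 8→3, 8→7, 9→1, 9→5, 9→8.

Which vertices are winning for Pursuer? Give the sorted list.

3, 5, 7, 9

A0 = {3}
A1: add {5, 7} — 5 (Pursuer) has 5→3; 7 (Pursuer) has 7→3.
A2: add {9} — 9 (Pursuer) has 9→5.
A3 = A2; e.g. 1 (Evader) can still go to 4. Fixed point.
Pursuer's winning region = {3, 5, 7, 9}.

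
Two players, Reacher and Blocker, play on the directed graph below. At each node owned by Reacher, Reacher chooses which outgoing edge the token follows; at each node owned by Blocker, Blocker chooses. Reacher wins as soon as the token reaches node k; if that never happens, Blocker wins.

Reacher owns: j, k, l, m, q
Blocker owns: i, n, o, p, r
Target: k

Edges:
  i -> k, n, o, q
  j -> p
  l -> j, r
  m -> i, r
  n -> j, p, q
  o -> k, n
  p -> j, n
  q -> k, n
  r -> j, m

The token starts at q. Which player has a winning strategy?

A0 = {k}
A1: add {q} — q (Reacher) has q→k.
A2 = A1; e.g. i (Blocker) can still go to n. Fixed point.
q ∈ A1, so Reacher can force the target.

Reacher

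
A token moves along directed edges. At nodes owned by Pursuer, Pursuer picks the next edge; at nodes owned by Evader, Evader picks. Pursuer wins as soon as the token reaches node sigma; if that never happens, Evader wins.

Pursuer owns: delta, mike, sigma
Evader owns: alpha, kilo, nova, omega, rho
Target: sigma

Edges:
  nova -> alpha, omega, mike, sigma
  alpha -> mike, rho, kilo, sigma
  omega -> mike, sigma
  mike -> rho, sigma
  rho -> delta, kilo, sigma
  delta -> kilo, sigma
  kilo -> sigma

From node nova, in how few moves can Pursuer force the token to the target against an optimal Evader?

4

A0 = {sigma}
A1: add {delta, kilo, mike} — mike (Pursuer) has mike→sigma; delta (Pursuer) has delta→sigma; kilo (Evader): all of {sigma} already in.
A2: add {omega, rho} — omega (Evader): all of {mike, sigma} already in; rho (Evader): all of {delta, kilo, sigma} already in.
A3: add {alpha} — alpha (Evader): all of {mike, rho, kilo, sigma} already in.
A4: add {nova} — nova (Evader): all of {alpha, omega, mike, sigma} already in.
A4 = all vertices. Fixed point.
nova enters the attractor at level 4, so Pursuer can force the target in 4 moves from there.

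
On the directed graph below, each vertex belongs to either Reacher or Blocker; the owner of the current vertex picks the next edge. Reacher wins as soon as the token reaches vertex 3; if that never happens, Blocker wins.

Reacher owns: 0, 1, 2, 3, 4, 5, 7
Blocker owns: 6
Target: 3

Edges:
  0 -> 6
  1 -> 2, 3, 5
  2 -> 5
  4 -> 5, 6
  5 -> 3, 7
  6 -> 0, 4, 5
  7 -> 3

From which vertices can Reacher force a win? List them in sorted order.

A0 = {3}
A1: add {1, 5, 7} — 1 (Reacher) has 1→3; 5 (Reacher) has 5→3; 7 (Reacher) has 7→3.
A2: add {2, 4} — 2 (Reacher) has 2→5; 4 (Reacher) has 4→5.
A3 = A2; e.g. 0 (Reacher) has no edge into A2. Fixed point.
Reacher's winning region = {1, 2, 3, 4, 5, 7}.

1, 2, 3, 4, 5, 7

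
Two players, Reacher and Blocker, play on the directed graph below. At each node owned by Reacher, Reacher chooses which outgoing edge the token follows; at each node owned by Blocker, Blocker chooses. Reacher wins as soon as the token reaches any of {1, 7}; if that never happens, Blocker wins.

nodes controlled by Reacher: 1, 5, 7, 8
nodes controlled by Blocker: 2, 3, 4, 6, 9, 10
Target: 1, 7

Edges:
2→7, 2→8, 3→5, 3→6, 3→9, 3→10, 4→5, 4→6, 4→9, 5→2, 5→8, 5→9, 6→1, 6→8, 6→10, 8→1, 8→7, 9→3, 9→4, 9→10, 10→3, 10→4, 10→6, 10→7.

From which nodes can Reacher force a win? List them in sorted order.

A0 = {1, 7}
A1: add {8} — 8 (Reacher) has 8→1.
A2: add {2, 5} — 2 (Blocker): all of {7, 8} already in; 5 (Reacher) has 5→8.
A3 = A2; e.g. 3 (Blocker) can still go to 6. Fixed point.
Reacher's winning region = {1, 2, 5, 7, 8}.

1, 2, 5, 7, 8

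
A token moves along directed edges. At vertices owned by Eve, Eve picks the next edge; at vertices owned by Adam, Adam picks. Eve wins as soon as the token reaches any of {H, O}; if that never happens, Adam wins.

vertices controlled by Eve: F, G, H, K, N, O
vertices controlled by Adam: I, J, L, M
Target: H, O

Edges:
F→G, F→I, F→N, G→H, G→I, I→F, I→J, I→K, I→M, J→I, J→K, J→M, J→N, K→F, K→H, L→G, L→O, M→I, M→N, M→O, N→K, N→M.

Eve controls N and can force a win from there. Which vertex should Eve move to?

K

A0 = {H, O}
A1: add {G, K} — G (Eve) has G→H; K (Eve) has K→H.
A2: add {F, L, N} — F (Eve) has F→G; L (Adam): all of {G, O} already in; N (Eve) has N→K.
A3 = A2; e.g. I (Adam) can still go to J. Fixed point.
From N, successor K is in the attractor (rank 1); the other successor M is not.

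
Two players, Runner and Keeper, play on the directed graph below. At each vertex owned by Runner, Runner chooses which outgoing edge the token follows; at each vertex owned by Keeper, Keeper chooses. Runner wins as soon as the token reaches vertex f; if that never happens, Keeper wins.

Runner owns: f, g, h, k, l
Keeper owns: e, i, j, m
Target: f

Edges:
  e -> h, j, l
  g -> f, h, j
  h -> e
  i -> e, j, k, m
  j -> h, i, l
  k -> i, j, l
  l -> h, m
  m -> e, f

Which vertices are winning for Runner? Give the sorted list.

f, g

A0 = {f}
A1: add {g} — g (Runner) has g→f.
A2 = A1; e.g. e (Keeper) can still go to h. Fixed point.
Runner's winning region = {f, g}.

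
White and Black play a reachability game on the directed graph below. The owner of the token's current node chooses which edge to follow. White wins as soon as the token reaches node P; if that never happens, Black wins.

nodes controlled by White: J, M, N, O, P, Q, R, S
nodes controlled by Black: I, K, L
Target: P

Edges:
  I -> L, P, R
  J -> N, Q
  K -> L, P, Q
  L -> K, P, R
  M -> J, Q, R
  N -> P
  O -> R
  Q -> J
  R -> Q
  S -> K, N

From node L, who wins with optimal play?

Black

A0 = {P}
A1: add {N} — N (White) has N→P.
A2: add {J, S} — J (White) has J→N; S (White) has S→N.
A3: add {M, Q} — M (White) has M→J; Q (White) has Q→J.
A4: add {R} — R (White) has R→Q.
A5: add {O} — O (White) has O→R.
A6 = A5; e.g. I (Black) can still go to L. Fixed point.
L never enters the attractor, so Black can avoid the target forever.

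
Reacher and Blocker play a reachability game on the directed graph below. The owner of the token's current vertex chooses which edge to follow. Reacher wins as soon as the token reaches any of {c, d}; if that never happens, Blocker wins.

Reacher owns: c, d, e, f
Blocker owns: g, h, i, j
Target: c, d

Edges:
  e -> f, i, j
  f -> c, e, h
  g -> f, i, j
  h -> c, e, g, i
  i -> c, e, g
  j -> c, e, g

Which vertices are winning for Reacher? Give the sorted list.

A0 = {c, d}
A1: add {f} — f (Reacher) has f→c.
A2: add {e} — e (Reacher) has e→f.
A3 = A2; e.g. g (Blocker) can still go to i. Fixed point.
Reacher's winning region = {c, d, e, f}.

c, d, e, f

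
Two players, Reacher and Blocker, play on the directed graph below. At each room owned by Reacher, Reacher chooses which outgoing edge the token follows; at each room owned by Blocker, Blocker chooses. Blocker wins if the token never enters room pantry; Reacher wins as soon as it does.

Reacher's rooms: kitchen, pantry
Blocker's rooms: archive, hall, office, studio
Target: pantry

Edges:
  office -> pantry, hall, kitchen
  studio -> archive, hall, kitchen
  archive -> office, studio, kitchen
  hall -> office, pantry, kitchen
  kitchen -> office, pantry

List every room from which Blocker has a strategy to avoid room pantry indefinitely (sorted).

archive, hall, office, studio

A0 = {pantry}
A1: add {kitchen} — kitchen (Reacher) has kitchen→pantry.
A2 = A1; e.g. office (Blocker) can still go to hall. Fixed point.
Reacher's attractor = {kitchen, pantry}; Blocker avoids the target exactly from the complement.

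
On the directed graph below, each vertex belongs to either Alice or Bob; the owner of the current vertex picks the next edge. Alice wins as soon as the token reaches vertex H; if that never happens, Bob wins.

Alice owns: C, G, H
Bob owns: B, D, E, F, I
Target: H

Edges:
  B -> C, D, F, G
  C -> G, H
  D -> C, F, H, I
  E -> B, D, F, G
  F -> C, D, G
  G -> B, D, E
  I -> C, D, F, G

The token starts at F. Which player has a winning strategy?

Bob

A0 = {H}
A1: add {C} — C (Alice) has C→H.
A2 = A1; e.g. B (Bob) can still go to D. Fixed point.
F never enters the attractor, so Bob can avoid the target forever.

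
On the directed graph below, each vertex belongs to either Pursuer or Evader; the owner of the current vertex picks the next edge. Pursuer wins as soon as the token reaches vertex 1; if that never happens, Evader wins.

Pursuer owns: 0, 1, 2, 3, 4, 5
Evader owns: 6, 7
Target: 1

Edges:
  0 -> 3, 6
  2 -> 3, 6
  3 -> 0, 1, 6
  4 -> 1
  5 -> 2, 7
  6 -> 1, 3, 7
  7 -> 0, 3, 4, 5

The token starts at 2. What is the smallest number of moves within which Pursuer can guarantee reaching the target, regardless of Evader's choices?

A0 = {1}
A1: add {3, 4} — 3 (Pursuer) has 3→1; 4 (Pursuer) has 4→1.
A2: add {0, 2} — 0 (Pursuer) has 0→3; 2 (Pursuer) has 2→3.
2 enters the attractor at level 2, so Pursuer can force the target in 2 moves from there.

2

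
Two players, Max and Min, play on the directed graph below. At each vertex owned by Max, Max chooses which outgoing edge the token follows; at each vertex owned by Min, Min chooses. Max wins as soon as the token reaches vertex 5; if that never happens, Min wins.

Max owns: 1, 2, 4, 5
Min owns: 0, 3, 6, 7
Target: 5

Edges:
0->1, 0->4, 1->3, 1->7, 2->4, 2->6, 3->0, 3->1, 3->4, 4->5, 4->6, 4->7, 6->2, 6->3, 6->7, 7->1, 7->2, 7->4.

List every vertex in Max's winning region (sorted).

2, 4, 5

A0 = {5}
A1: add {4} — 4 (Max) has 4→5.
A2: add {2} — 2 (Max) has 2→4.
A3 = A2; e.g. 0 (Min) can still go to 1. Fixed point.
Max's winning region = {2, 4, 5}.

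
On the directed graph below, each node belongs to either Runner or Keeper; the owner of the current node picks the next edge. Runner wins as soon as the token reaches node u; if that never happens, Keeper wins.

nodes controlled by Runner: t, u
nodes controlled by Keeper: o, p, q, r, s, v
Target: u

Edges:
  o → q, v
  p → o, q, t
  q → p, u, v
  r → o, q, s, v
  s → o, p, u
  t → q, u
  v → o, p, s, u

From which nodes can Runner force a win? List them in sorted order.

A0 = {u}
A1: add {t} — t (Runner) has t→u.
A2 = A1; e.g. o (Keeper) can still go to q. Fixed point.
Runner's winning region = {t, u}.

t, u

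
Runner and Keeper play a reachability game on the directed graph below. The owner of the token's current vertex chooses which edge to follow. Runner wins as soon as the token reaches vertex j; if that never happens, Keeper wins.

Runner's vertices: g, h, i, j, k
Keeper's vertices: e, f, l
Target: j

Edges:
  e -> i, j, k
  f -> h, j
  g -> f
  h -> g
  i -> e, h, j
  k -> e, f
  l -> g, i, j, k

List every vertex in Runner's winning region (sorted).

i, j

A0 = {j}
A1: add {i} — i (Runner) has i→j.
A2 = A1; e.g. e (Keeper) can still go to k. Fixed point.
Runner's winning region = {i, j}.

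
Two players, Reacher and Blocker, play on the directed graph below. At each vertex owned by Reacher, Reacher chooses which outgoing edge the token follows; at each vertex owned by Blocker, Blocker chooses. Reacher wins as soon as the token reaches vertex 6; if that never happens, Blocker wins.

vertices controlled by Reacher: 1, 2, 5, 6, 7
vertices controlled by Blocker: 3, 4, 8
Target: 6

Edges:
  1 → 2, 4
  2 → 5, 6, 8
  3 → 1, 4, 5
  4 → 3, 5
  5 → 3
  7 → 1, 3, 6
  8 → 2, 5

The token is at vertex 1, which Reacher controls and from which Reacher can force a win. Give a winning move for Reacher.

2

A0 = {6}
A1: add {2, 7} — 2 (Reacher) has 2→6; 7 (Reacher) has 7→6.
A2: add {1} — 1 (Reacher) has 1→2.
A3 = A2; e.g. 3 (Blocker) can still go to 4. Fixed point.
From 1, successor 2 is in the attractor (rank 1); the other successor 4 is not.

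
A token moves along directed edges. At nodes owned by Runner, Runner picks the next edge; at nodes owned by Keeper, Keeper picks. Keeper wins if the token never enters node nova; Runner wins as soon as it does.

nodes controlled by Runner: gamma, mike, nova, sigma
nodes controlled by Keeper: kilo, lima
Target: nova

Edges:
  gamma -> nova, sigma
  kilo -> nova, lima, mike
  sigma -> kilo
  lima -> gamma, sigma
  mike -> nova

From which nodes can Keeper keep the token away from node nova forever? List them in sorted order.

kilo, lima, sigma

A0 = {nova}
A1: add {gamma, mike} — gamma (Runner) has gamma→nova; mike (Runner) has mike→nova.
A2 = A1; e.g. kilo (Keeper) can still go to lima. Fixed point.
Runner's attractor = {gamma, mike, nova}; Keeper avoids the target exactly from the complement.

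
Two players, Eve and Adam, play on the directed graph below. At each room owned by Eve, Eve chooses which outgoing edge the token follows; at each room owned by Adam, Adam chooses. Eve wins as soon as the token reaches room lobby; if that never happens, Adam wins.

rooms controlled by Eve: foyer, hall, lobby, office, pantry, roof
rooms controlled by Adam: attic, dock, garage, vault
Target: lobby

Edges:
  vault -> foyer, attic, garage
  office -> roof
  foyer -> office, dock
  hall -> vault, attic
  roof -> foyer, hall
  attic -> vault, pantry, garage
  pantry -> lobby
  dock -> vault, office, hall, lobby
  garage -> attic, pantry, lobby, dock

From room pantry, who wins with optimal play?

A0 = {lobby}
A1: add {pantry} — pantry (Eve) has pantry→lobby.
A2 = A1; e.g. vault (Adam) can still go to foyer. Fixed point.
pantry ∈ A1, so Eve can force the target.

Eve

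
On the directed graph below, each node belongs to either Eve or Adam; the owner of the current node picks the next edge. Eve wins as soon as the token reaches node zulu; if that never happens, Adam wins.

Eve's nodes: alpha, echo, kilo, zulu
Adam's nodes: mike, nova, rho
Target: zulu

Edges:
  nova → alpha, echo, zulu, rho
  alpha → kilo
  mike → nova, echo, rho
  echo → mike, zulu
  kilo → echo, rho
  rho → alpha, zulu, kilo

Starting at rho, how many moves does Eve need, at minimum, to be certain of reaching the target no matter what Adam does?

4

A0 = {zulu}
A1: add {echo} — echo (Eve) has echo→zulu.
A2: add {kilo} — kilo (Eve) has kilo→echo.
A3: add {alpha} — alpha (Eve) has alpha→kilo.
A4: add {rho} — rho (Adam): all of {alpha, zulu, kilo} already in.
rho enters the attractor at level 4, so Eve can force the target in 4 moves from there.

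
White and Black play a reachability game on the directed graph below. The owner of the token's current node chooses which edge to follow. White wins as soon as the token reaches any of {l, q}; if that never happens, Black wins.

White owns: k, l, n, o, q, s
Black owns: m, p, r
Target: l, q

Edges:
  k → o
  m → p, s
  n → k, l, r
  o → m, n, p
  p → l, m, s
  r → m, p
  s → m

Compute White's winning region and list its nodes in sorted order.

k, l, n, o, q

A0 = {l, q}
A1: add {n} — n (White) has n→l.
A2: add {o} — o (White) has o→n.
A3: add {k} — k (White) has k→o.
A4 = A3; e.g. m (Black) can still go to p. Fixed point.
White's winning region = {k, l, n, o, q}.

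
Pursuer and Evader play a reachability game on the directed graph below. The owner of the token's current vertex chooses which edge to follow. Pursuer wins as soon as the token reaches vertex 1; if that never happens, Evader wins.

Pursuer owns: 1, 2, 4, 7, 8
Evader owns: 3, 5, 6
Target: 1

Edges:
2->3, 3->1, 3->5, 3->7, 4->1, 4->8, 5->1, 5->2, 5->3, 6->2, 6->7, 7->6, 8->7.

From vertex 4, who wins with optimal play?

A0 = {1}
A1: add {4} — 4 (Pursuer) has 4→1.
A2 = A1; e.g. 2 (Pursuer) has no edge into A1. Fixed point.
4 ∈ A1, so Pursuer can force the target.

Pursuer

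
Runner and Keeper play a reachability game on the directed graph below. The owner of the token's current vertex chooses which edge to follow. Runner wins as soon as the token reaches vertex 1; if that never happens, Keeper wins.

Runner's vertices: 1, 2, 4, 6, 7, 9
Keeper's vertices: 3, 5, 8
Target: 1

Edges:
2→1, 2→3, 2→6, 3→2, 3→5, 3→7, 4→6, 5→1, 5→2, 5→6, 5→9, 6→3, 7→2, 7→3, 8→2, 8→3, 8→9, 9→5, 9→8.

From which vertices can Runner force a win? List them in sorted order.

1, 2, 7

A0 = {1}
A1: add {2} — 2 (Runner) has 2→1.
A2: add {7} — 7 (Runner) has 7→2.
A3 = A2; e.g. 3 (Keeper) can still go to 5. Fixed point.
Runner's winning region = {1, 2, 7}.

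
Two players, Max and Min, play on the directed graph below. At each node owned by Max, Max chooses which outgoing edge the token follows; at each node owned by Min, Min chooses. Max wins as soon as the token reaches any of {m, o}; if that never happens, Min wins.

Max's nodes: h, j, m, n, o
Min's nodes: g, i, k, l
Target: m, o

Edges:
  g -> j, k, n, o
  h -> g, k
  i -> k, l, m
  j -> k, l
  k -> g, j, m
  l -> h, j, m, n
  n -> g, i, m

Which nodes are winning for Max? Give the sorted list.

A0 = {m, o}
A1: add {n} — n (Max) has n→m.
A2 = A1; e.g. g (Min) can still go to j. Fixed point.
Max's winning region = {m, n, o}.

m, n, o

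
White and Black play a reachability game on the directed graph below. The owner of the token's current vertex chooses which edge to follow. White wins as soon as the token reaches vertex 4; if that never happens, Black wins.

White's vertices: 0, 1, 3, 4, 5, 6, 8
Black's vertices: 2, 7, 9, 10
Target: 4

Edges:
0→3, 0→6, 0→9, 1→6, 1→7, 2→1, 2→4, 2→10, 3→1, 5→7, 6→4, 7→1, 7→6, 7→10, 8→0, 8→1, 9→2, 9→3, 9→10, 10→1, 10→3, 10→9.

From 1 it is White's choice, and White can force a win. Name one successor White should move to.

6

A0 = {4}
A1: add {6} — 6 (White) has 6→4.
A2: add {0, 1} — 0 (White) has 0→6; 1 (White) has 1→6.
A3: add {3, 8} — 3 (White) has 3→1; 8 (White) has 8→0.
A4 = A3; e.g. 2 (Black) can still go to 10. Fixed point.
From 1, successor 6 is in the attractor (rank 1); the other successor 7 is not.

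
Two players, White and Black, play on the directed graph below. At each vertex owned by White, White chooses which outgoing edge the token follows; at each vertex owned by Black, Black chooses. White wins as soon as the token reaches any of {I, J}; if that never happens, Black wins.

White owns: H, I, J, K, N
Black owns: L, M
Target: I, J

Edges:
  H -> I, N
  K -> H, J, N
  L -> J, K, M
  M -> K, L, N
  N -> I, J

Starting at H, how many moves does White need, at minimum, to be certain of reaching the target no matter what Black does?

A0 = {I, J}
A1: add {H, K, N} — H (White) has H→I; K (White) has K→J; N (White) has N→I.
A2 = A1; e.g. L (Black) can still go to M. Fixed point.
H enters the attractor at level 1, so White can force the target in 1 move from there.

1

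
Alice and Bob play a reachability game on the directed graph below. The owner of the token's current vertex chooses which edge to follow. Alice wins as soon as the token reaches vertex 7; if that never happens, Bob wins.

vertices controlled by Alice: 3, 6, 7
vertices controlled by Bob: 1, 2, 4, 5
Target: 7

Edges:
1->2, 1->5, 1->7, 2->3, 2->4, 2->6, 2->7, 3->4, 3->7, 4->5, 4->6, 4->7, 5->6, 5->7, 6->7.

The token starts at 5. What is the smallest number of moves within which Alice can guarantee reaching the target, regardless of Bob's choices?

2

A0 = {7}
A1: add {3, 6} — 3 (Alice) has 3→7; 6 (Alice) has 6→7.
A2: add {5} — 5 (Bob): all of {6, 7} already in.
5 enters the attractor at level 2, so Alice can force the target in 2 moves from there.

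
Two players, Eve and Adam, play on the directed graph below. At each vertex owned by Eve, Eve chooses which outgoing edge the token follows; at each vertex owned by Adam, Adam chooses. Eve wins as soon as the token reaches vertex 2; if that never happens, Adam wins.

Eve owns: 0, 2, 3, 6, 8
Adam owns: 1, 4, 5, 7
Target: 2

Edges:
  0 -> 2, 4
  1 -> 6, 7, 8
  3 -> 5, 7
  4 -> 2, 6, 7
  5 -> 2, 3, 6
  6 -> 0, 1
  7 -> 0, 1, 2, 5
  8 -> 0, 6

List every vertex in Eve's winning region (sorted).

A0 = {2}
A1: add {0} — 0 (Eve) has 0→2.
A2: add {6, 8} — 6 (Eve) has 6→0; 8 (Eve) has 8→0.
A3 = A2; e.g. 1 (Adam) can still go to 7. Fixed point.
Eve's winning region = {0, 2, 6, 8}.

0, 2, 6, 8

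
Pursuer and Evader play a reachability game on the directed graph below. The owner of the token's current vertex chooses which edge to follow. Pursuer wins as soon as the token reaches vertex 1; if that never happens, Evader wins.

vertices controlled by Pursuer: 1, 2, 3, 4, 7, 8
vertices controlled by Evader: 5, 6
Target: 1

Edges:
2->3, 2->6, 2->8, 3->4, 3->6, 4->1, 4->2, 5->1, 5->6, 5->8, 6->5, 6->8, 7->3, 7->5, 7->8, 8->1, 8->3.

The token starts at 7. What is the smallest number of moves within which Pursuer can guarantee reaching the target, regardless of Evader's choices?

A0 = {1}
A1: add {4, 8} — 4 (Pursuer) has 4→1; 8 (Pursuer) has 8→1.
A2: add {2, 3, 7} — 2 (Pursuer) has 2→8; 3 (Pursuer) has 3→4; 7 (Pursuer) has 7→8.
A3 = A2; e.g. 5 (Evader) can still go to 6. Fixed point.
7 enters the attractor at level 2, so Pursuer can force the target in 2 moves from there.

2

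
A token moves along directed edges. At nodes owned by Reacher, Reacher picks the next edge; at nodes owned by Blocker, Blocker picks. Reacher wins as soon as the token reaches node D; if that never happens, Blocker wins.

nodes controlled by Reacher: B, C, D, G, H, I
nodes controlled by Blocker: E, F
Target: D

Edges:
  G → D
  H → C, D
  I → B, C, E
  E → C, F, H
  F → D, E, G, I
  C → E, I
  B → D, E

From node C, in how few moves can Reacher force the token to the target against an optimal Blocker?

A0 = {D}
A1: add {B, G, H} — B (Reacher) has B→D; G (Reacher) has G→D; H (Reacher) has H→D.
A2: add {I} — I (Reacher) has I→B.
A3: add {C} — C (Reacher) has C→I.
A4 = A3; e.g. E (Blocker) can still go to F. Fixed point.
C enters the attractor at level 3, so Reacher can force the target in 3 moves from there.

3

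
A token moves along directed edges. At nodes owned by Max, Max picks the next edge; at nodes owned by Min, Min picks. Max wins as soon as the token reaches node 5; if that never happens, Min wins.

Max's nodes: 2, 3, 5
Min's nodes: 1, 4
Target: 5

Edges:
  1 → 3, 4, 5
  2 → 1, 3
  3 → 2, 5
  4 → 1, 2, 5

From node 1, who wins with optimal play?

A0 = {5}
A1: add {3} — 3 (Max) has 3→5.
A2: add {2} — 2 (Max) has 2→3.
A3 = A2; e.g. 1 (Min) can still go to 4. Fixed point.
1 never enters the attractor, so Min can avoid the target forever.

Min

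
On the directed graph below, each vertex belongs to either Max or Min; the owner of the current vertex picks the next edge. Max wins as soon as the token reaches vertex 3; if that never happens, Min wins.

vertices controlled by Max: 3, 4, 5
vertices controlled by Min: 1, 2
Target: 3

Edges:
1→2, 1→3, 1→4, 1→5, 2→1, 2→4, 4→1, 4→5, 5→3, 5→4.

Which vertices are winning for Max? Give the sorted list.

A0 = {3}
A1: add {5} — 5 (Max) has 5→3.
A2: add {4} — 4 (Max) has 4→5.
A3 = A2; e.g. 1 (Min) can still go to 2. Fixed point.
Max's winning region = {3, 4, 5}.

3, 4, 5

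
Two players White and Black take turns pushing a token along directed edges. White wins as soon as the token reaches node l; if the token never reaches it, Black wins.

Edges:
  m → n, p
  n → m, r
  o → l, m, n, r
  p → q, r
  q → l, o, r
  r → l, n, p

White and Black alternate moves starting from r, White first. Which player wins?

Track states (vertex, player-to-move).
A0 = {(l,White), (l,Black)}
A1: add {(o,White), (q,White), (r,White)}.
(r,White) ∈ A1 ⇒ White forces the target.

White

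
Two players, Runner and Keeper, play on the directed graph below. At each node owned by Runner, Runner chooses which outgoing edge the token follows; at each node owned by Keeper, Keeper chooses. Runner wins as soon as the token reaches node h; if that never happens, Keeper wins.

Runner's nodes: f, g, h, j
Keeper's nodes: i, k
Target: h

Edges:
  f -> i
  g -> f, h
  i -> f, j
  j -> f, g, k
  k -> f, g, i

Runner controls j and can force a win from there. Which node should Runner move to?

A0 = {h}
A1: add {g} — g (Runner) has g→h.
A2: add {j} — j (Runner) has j→g.
A3 = A2; e.g. f (Runner) has no edge into A2. Fixed point.
From j, successor g is in the attractor (rank 1); the other successors f, k are not.

g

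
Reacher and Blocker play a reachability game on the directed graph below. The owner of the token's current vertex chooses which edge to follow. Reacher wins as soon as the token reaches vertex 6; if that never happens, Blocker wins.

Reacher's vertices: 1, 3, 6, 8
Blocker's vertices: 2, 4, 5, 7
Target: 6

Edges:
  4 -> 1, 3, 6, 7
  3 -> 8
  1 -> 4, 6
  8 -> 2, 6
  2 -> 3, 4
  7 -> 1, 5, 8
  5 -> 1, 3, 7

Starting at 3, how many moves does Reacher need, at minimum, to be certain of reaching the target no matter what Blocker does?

2

A0 = {6}
A1: add {1, 8} — 1 (Reacher) has 1→6; 8 (Reacher) has 8→6.
A2: add {3} — 3 (Reacher) has 3→8.
A3 = A2; e.g. 2 (Blocker) can still go to 4. Fixed point.
3 enters the attractor at level 2, so Reacher can force the target in 2 moves from there.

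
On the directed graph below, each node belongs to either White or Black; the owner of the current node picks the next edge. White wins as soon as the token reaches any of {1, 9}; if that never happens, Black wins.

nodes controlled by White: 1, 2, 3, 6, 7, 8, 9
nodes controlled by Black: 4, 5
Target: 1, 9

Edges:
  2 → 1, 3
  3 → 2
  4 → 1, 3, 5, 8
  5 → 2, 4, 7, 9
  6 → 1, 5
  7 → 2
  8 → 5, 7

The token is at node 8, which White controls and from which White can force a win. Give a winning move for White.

7

A0 = {1, 9}
A1: add {2, 6} — 2 (White) has 2→1; 6 (White) has 6→1.
A2: add {3, 7} — 3 (White) has 3→2; 7 (White) has 7→2.
A3: add {8} — 8 (White) has 8→7.
A4 = A3; e.g. 4 (Black) can still go to 5. Fixed point.
From 8, successor 7 is in the attractor (rank 2); the other successor 5 is not.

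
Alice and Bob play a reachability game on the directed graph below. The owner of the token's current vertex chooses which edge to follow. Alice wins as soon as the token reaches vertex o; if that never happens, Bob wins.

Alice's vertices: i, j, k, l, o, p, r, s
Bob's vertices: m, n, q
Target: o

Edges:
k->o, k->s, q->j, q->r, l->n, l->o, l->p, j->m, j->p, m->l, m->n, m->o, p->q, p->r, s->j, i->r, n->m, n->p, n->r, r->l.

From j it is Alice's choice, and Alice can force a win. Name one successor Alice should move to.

A0 = {o}
A1: add {k, l} — k (Alice) has k→o; l (Alice) has l→o.
A2: add {r} — r (Alice) has r→l.
A3: add {i, p} — i (Alice) has i→r; p (Alice) has p→r.
A4: add {j} — j (Alice) has j→p.
A5: add {q, s} — q (Bob): all of {j, r} already in; s (Alice) has s→j.
A6 = A5; e.g. m (Bob) can still go to n. Fixed point.
From j, successor p is in the attractor (rank 3); the other successor m is not.

p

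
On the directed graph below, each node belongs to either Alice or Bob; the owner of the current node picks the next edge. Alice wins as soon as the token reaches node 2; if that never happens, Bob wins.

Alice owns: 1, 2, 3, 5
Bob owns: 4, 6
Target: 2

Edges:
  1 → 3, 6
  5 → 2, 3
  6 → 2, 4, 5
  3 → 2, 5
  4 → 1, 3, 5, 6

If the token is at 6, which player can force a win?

A0 = {2}
A1: add {3, 5} — 3 (Alice) has 3→2; 5 (Alice) has 5→2.
A2: add {1} — 1 (Alice) has 1→3.
A3 = A2; e.g. 4 (Bob) can still go to 6. Fixed point.
6 never enters the attractor, so Bob can avoid the target forever.

Bob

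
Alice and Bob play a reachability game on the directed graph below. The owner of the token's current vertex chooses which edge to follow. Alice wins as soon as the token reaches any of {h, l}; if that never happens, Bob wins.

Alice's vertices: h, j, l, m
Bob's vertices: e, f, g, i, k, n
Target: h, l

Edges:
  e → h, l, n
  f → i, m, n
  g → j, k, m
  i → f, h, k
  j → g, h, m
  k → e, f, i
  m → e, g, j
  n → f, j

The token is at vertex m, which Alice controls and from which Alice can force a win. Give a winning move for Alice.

A0 = {h, l}
A1: add {j} — j (Alice) has j→h.
A2: add {m} — m (Alice) has m→j.
A3 = A2; e.g. e (Bob) can still go to n. Fixed point.
From m, successor j is in the attractor (rank 1); the other successors e, g are not.

j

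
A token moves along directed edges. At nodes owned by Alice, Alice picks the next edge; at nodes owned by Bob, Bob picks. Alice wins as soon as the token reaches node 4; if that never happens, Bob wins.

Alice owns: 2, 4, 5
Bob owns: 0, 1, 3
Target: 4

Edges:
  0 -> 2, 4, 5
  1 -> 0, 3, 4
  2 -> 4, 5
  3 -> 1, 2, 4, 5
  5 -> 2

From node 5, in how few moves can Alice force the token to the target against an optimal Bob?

A0 = {4}
A1: add {2} — 2 (Alice) has 2→4.
A2: add {5} — 5 (Alice) has 5→2.
5 enters the attractor at level 2, so Alice can force the target in 2 moves from there.

2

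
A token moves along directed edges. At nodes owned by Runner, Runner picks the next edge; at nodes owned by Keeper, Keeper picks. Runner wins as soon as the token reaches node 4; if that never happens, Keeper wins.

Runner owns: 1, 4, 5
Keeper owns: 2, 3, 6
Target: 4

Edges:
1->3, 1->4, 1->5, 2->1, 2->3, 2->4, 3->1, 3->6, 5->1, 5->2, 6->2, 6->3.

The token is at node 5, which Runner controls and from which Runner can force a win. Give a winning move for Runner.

A0 = {4}
A1: add {1} — 1 (Runner) has 1→4.
A2: add {5} — 5 (Runner) has 5→1.
A3 = A2; e.g. 2 (Keeper) can still go to 3. Fixed point.
From 5, successor 1 is in the attractor (rank 1); the other successor 2 is not.

1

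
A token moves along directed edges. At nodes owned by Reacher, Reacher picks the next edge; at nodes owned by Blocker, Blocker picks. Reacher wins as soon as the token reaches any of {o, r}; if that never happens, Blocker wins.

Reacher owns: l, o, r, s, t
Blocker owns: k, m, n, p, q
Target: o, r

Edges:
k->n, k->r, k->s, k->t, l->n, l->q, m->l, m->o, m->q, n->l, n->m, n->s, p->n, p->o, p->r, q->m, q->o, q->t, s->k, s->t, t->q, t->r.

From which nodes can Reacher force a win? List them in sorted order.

o, r, s, t

A0 = {o, r}
A1: add {t} — t (Reacher) has t→r.
A2: add {s} — s (Reacher) has s→t.
A3 = A2; e.g. k (Blocker) can still go to n. Fixed point.
Reacher's winning region = {o, r, s, t}.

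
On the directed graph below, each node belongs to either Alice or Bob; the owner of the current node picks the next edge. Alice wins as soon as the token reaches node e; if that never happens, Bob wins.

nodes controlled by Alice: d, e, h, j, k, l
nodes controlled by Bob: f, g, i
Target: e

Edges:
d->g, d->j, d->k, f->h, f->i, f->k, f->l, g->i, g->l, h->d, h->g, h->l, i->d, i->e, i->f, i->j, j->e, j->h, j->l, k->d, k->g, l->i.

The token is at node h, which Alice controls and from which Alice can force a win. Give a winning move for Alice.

A0 = {e}
A1: add {j} — j (Alice) has j→e.
A2: add {d} — d (Alice) has d→j.
A3: add {h, k} — h (Alice) has h→d; k (Alice) has k→d.
A4 = A3; e.g. f (Bob) can still go to i. Fixed point.
From h, successor d is in the attractor (rank 2); the other successors g, l are not.

d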